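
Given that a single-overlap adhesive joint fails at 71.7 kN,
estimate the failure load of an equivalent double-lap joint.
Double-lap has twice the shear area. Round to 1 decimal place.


Double-lap factor = 2
Expected load = 71.7 * 2 = 143.4 kN

143.4


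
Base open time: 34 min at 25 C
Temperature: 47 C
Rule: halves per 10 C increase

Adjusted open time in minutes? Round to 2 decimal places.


Acceleration = 2^((47-25)/10) = 4.5948
Open time = 34 / 4.5948 = 7.40 min

7.40


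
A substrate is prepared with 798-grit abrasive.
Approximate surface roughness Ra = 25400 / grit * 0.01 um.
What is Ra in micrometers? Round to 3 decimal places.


Ra = 25400 / 798 * 0.01 = 0.318 um

0.318


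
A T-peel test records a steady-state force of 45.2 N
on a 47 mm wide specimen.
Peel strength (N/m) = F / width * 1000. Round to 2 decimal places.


Peel strength = 45.2 / 47 * 1000
= 961.70 N/m

961.70


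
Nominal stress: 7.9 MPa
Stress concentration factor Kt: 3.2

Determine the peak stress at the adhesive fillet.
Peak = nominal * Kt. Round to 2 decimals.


Peak stress = 7.9 * 3.2
= 25.28 MPa

25.28


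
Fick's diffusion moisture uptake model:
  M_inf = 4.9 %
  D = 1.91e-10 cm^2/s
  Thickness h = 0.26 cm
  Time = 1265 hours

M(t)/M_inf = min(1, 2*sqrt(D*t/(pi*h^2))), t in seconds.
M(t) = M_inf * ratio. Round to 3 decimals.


t_sec = 1265 * 3600 = 4554000
ratio = 2*sqrt(1.91e-10*4554000/(pi*0.26^2))
= min(1, 0.127996)
= 0.127996
M(t) = 4.9 * 0.127996 = 0.627 %

0.627


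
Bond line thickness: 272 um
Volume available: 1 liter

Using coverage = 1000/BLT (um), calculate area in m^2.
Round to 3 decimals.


1 L = 1e6 mm^3, thickness = 272 um = 0.272 mm
Area = 1e6 / 0.272 mm^2 = (1e6 / 0.272) / 1e6 m^2 = 1000 / 272 m^2
= 3.676 m^2

3.676


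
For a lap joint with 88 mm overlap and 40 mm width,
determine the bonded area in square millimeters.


Area = 88 * 40 = 3520 mm^2

3520


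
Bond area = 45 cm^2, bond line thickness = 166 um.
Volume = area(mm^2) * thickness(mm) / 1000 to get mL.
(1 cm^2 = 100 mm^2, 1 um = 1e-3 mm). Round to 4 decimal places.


area_mm2 = 45 * 100 = 4500
blt_mm = 166 * 1e-3 = 0.166
vol_mm3 = 4500 * 0.166 = 747.0
vol_mL = 747.0 / 1000 = 0.7470 mL

0.7470


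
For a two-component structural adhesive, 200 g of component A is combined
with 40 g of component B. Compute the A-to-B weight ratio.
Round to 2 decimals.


Weight ratio A:B = 200 / 40
= 5.00

5.00


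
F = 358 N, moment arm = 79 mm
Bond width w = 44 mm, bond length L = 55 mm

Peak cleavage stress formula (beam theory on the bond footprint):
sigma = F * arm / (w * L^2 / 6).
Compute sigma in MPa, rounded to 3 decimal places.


sigma = (358 * 79) / (44 * 3025 / 6)
= 28282 * 6 / 133100
= 169692 / 133100
= 1.275 MPa

1.275


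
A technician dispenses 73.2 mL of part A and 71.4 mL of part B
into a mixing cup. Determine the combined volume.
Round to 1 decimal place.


Combined volume = 73.2 + 71.4
= 144.6 mL

144.6


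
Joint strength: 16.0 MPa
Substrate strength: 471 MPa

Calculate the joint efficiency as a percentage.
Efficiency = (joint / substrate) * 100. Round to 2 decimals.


Efficiency = (16.0 / 471) * 100 = 3.40%

3.40


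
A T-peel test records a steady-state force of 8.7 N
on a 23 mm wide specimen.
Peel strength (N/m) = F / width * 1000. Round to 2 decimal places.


Peel strength = 8.7 / 23 * 1000
= 378.26 N/m

378.26


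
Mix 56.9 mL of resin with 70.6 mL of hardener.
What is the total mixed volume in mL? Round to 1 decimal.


Total = 56.9 + 70.6 = 127.5 mL

127.5


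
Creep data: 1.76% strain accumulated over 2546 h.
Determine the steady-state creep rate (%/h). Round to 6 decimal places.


Rate = 1.76 / 2546 = 0.000691 %/h

0.000691


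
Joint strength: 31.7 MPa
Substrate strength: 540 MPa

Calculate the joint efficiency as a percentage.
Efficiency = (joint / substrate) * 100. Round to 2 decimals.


Efficiency = (31.7 / 540) * 100 = 5.87%

5.87


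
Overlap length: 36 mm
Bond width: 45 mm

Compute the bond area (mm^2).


Bond area = 36 * 45 = 1620 mm^2

1620


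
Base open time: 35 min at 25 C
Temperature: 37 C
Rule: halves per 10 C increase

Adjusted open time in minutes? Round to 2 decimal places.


Acceleration = 2^((37-25)/10) = 2.2974
Open time = 35 / 2.2974 = 15.23 min

15.23


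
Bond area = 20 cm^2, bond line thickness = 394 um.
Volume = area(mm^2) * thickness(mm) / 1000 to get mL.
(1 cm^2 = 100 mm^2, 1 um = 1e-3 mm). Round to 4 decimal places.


area_mm2 = 20 * 100 = 2000
blt_mm = 394 * 1e-3 = 0.394
vol_mm3 = 2000 * 0.394 = 788.0
vol_mL = 788.0 / 1000 = 0.7880 mL

0.7880


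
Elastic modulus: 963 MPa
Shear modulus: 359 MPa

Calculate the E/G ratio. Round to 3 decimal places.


E / G = 963 / 359 = 2.682

2.682


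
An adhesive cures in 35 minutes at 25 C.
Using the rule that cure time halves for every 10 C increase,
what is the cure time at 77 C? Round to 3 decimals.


Factor = 2^((77 - 25) / 10) = 36.7583
Cure time = 35 / 36.7583
= 0.952 minutes

0.952


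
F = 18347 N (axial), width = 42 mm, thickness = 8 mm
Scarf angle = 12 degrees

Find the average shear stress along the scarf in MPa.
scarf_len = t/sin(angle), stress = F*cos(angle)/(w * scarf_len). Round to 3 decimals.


scarf_len = 8/sin(12 deg) = 38.4779
cos(12 deg) = 0.978148
stress = 18347*0.978148/(42*38.4779) = 11.105 MPa

11.105


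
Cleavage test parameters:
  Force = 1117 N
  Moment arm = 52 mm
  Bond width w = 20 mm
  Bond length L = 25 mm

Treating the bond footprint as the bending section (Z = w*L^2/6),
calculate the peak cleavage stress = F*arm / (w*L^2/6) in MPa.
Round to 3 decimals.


M = 1117 * 52 = 58084 N*mm
Z = 20 * 25^2 / 6 = 12500 / 6 mm^3
sigma = M / Z = 6 * 58084 / 12500 = 348504 / 12500
= 27.880 MPa

27.880


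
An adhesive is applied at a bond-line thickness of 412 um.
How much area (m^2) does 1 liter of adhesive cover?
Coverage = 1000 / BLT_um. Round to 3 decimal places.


Coverage = 1000 / 412 = 2.427 m^2

2.427


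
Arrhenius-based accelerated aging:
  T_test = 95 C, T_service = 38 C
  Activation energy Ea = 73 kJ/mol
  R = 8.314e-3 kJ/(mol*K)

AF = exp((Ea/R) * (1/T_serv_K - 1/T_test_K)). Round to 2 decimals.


T_test_K = 368.15, T_serv_K = 311.15
AF = exp((73/8.314e-3) * (1/311.15 - 1/368.15))
= 78.97

78.97


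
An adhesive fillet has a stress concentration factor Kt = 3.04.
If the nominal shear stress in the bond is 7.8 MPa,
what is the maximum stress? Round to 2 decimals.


Max stress = 7.8 * 3.04 = 23.71 MPa

23.71


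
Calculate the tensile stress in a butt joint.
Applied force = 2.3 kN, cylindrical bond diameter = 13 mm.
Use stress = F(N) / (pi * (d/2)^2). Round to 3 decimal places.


A = pi * 6.5^2 = 132.7323 mm^2
sigma = 2300.0 / 132.7323 = 17.328 MPa

17.328


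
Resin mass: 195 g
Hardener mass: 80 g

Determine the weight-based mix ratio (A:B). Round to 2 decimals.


Ratio = 195 / 80 = 2.44

2.44


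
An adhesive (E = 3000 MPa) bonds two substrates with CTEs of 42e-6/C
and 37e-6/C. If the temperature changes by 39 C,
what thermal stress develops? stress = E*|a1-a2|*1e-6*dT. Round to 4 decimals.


Stress = 3000 * |42 - 37| * 1e-6 * 39
= 0.5850 MPa

0.5850


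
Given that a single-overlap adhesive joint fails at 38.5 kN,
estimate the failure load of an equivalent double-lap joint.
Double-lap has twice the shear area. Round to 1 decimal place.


Double-lap factor = 2
Expected load = 38.5 * 2 = 77.0 kN

77.0


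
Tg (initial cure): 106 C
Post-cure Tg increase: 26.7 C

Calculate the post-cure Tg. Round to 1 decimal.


Post-cure Tg = 106 + 26.7 = 132.7 C

132.7


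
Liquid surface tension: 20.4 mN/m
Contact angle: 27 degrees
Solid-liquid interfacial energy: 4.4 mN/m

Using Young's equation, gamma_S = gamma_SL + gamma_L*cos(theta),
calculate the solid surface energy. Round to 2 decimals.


gamma_S = 4.4 + 20.4 * cos(27)
= 22.58 mN/m

22.58


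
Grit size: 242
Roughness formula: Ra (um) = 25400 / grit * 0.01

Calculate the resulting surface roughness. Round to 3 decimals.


Ra = 25400 / 242 * 0.01
= 1.050 um

1.050


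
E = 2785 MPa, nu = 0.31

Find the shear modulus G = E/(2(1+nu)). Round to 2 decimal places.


G = 2785 / (2 * 1.31)
= 1062.98 MPa

1062.98


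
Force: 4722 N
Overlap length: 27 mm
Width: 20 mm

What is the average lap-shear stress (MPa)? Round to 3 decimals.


Average shear stress = F / (overlap * width)
= 4722 / (27 * 20)
= 8.744 MPa

8.744


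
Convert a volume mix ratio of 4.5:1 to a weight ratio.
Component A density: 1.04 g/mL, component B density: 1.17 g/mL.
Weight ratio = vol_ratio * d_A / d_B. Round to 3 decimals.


= 4.5 * 1.04 / 1.17 = 4.000

4.000


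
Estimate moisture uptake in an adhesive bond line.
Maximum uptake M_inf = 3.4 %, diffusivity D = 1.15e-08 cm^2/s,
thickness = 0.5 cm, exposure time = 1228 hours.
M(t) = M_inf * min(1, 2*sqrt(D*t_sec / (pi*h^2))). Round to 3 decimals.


Convert time: 1228 h = 4420800 s
ratio = min(1, 2*sqrt(1.15e-08*4420800/(pi*0.5^2)))
= 0.508844
M(t) = 3.4 * 0.508844 = 1.730%

1.730


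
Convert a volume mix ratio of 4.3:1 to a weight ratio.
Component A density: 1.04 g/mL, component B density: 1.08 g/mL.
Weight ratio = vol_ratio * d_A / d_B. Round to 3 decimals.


= 4.3 * 1.04 / 1.08 = 4.141

4.141


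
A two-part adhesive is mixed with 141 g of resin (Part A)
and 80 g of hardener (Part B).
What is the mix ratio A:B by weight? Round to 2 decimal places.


Mix ratio = mass_A / mass_B
= 141 / 80
= 1.76

1.76


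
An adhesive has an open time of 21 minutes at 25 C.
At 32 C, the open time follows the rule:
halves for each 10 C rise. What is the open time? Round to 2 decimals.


Factor = 2^((32-25)/10) = 1.6245
Open time = 21 / 1.6245 = 12.93 min

12.93


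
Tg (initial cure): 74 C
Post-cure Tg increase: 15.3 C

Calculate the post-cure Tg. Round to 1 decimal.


Post-cure Tg = 74 + 15.3 = 89.3 C

89.3


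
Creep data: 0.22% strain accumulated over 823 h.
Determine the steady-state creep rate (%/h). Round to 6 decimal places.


Rate = 0.22 / 823 = 0.000267 %/h

0.000267


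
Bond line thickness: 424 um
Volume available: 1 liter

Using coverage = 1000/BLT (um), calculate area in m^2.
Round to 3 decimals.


1 L = 1e6 mm^3, thickness = 424 um = 0.424 mm
Area = 1e6 / 0.424 mm^2 = (1e6 / 0.424) / 1e6 m^2 = 1000 / 424 m^2
= 2.358 m^2

2.358


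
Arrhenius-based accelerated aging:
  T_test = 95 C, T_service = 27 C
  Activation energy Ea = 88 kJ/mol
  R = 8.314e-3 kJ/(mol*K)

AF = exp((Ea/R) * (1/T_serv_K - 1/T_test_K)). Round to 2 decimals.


T_test_K = 368.15, T_serv_K = 300.15
AF = exp((88/8.314e-3) * (1/300.15 - 1/368.15))
= 674.22

674.22


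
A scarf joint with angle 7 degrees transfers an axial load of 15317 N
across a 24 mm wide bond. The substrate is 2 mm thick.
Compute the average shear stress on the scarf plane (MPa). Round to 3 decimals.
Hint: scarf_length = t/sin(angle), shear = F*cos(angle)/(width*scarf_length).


scarf_length = 2 / sin(7 deg) = 16.4110 mm
cos(7 deg) = 0.992546
shear stress = 15317 * 0.992546 / (24 * 16.4110)
= 38.599 MPa

38.599


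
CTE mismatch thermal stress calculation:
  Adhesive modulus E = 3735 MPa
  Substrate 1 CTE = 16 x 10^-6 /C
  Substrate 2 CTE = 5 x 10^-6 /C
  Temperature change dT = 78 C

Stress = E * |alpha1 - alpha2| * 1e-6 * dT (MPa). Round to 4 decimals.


delta_alpha = |16 - 5| = 11 x 10^-6/C
Stress = 3735 * 11e-6 * 78
= 3.2046 MPa

3.2046


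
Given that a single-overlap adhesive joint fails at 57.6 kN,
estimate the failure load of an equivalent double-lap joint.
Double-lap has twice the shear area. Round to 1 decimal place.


Double-lap factor = 2
Expected load = 57.6 * 2 = 115.2 kN

115.2


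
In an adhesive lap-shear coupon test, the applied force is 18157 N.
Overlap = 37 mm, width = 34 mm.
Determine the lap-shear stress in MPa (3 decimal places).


stress = F / (overlap * width)
= 18157 / (37 * 34)
= 14.433 MPa

14.433


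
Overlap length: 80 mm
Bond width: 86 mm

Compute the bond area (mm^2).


Bond area = 80 * 86 = 6880 mm^2

6880


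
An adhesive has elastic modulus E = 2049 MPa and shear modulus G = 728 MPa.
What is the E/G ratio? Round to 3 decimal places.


E/G = 2049 / 728 = 2.815

2.815


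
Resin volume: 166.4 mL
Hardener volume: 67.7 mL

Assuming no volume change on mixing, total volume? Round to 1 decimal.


V_total = 166.4 + 67.7 = 234.1 mL

234.1


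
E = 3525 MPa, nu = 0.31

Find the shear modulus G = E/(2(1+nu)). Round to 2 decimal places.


G = 3525 / (2 * 1.31)
= 1345.42 MPa

1345.42


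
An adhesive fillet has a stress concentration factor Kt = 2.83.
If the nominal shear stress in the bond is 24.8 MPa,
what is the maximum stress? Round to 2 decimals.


Max stress = 24.8 * 2.83 = 70.18 MPa

70.18


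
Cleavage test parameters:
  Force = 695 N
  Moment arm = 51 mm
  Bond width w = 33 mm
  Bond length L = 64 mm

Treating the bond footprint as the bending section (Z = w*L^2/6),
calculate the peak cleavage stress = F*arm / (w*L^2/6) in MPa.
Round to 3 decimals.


M = 695 * 51 = 35445 N*mm
Z = 33 * 64^2 / 6 = 135168 / 6 mm^3
sigma = M / Z = 6 * 35445 / 135168 = 212670 / 135168
= 1.573 MPa

1.573


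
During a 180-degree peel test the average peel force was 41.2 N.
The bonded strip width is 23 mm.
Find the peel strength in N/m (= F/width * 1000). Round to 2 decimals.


Peel strength = F/width * 1000
= 41.2 / 23 * 1000
= 1791.30 N/m

1791.30


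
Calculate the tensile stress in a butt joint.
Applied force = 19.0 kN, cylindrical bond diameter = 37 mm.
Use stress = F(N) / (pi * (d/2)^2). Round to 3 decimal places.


A = pi * 18.5^2 = 1075.2101 mm^2
sigma = 19000.0 / 1075.2101 = 17.671 MPa

17.671


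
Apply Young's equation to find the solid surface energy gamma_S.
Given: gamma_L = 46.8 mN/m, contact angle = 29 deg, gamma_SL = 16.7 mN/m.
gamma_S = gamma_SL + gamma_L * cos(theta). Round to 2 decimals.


theta_rad = 29 * pi/180 = 0.506145
gamma_S = 16.7 + 46.8 * cos(0.506145)
= 57.63 mN/m

57.63


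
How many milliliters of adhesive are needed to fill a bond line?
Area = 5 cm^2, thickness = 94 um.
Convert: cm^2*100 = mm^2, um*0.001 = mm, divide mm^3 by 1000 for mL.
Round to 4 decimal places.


= (5 * 100) * (94 * 0.001) / 1000
= 0.0470 mL

0.0470


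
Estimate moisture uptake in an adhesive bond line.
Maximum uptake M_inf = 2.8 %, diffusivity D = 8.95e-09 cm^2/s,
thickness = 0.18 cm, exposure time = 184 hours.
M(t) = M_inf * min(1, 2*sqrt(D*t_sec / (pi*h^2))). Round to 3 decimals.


Convert time: 184 h = 662400 s
ratio = min(1, 2*sqrt(8.95e-09*662400/(pi*0.18^2)))
= 0.482674
M(t) = 2.8 * 0.482674 = 1.351%

1.351


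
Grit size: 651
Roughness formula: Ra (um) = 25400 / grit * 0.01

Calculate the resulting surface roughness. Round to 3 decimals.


Ra = 25400 / 651 * 0.01
= 0.390 um

0.390


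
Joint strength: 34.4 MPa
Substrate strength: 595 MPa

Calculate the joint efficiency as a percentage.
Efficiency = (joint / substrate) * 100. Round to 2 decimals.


Efficiency = (34.4 / 595) * 100 = 5.78%

5.78


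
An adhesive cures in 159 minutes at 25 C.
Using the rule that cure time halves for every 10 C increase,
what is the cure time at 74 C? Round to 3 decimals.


Factor = 2^((74 - 25) / 10) = 29.8571
Cure time = 159 / 29.8571
= 5.325 minutes

5.325


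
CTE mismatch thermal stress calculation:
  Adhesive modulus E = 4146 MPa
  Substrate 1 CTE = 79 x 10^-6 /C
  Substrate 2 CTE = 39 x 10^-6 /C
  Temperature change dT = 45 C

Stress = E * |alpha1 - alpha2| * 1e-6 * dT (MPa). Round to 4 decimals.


delta_alpha = |79 - 39| = 40 x 10^-6/C
Stress = 4146 * 40e-6 * 45
= 7.4628 MPa

7.4628


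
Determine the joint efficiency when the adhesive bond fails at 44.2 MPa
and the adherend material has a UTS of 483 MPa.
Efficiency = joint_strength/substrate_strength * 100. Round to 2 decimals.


Joint efficiency = 44.2 / 483 * 100
= 9.15%

9.15


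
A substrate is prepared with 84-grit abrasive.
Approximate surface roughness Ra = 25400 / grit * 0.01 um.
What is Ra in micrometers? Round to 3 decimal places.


Ra = 25400 / 84 * 0.01 = 3.024 um

3.024


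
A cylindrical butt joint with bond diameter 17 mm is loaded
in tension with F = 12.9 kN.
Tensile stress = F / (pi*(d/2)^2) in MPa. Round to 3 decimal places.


Area = pi * (17/2)^2 = 226.9801 mm^2
Stress = 12.9*1000 / 226.9801
= 56.833 MPa

56.833


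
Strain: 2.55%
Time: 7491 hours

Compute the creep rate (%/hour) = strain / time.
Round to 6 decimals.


Creep rate = 2.55 / 7491
= 0.000340 %/h

0.000340


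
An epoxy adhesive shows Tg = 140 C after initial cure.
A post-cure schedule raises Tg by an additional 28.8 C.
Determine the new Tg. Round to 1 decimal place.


New Tg = 140 + 28.8
= 168.8 C

168.8


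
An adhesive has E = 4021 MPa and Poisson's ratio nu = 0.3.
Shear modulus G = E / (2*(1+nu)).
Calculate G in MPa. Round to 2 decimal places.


G = 4021 / (2*(1+0.3))
= 4021 / 2.60
= 1546.54 MPa

1546.54


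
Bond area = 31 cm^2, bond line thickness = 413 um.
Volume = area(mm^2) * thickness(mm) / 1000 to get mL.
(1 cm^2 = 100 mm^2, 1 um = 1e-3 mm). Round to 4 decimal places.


area_mm2 = 31 * 100 = 3100
blt_mm = 413 * 1e-3 = 0.413
vol_mm3 = 3100 * 0.413 = 1280.3
vol_mL = 1280.3 / 1000 = 1.2803 mL

1.2803


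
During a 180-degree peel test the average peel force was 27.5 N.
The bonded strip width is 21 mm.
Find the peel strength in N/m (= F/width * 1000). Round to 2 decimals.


Peel strength = F/width * 1000
= 27.5 / 21 * 1000
= 1309.52 N/m

1309.52


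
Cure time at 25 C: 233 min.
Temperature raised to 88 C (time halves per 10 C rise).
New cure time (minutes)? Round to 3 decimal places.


Acceleration factor = 2^(63/10) = 78.7932
New time = 233 / 78.7932 = 2.957 min

2.957


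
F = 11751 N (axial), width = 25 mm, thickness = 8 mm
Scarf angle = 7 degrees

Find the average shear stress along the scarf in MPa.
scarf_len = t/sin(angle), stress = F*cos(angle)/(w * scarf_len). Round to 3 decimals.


scarf_len = 8/sin(7 deg) = 65.6441
cos(7 deg) = 0.992546
stress = 11751*0.992546/(25*65.6441) = 7.107 MPa

7.107


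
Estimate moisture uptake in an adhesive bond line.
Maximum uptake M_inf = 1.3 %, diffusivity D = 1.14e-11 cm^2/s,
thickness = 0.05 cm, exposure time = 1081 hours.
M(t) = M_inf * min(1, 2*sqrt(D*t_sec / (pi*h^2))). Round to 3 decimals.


Convert time: 1081 h = 3891600 s
ratio = min(1, 2*sqrt(1.14e-11*3891600/(pi*0.05^2)))
= 0.150315
M(t) = 1.3 * 0.150315 = 0.195%

0.195


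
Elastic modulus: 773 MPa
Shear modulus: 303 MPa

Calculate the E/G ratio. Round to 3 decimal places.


E / G = 773 / 303 = 2.551

2.551


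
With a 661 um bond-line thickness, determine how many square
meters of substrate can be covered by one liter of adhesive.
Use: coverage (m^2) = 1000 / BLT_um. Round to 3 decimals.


Coverage = 1000 / 661 = 1.513 m^2

1.513


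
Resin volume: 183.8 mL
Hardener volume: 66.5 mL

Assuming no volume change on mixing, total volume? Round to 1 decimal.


V_total = 183.8 + 66.5 = 250.3 mL

250.3


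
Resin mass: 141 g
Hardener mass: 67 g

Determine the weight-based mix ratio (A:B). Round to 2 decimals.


Ratio = 141 / 67 = 2.10

2.10


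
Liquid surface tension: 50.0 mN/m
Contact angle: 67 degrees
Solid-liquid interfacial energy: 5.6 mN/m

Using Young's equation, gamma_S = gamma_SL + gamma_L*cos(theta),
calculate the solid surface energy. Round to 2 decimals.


gamma_S = 5.6 + 50.0 * cos(67)
= 25.14 mN/m

25.14


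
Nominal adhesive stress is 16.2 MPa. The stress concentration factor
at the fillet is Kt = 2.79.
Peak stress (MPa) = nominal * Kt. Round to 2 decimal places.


Peak = 16.2 * 2.79 = 45.20 MPa

45.20


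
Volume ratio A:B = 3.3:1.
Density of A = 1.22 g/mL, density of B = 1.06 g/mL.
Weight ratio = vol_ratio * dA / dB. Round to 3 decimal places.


Wt ratio = 3.3 * 1.22 / 1.06
= 3.798

3.798


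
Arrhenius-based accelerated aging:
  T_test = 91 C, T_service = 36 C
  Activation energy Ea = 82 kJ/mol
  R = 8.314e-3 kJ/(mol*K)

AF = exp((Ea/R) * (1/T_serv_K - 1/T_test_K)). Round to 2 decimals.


T_test_K = 364.15, T_serv_K = 309.15
AF = exp((82/8.314e-3) * (1/309.15 - 1/364.15))
= 123.79

123.79


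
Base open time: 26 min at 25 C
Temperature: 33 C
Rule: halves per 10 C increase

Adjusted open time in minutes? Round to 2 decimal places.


Acceleration = 2^((33-25)/10) = 1.7411
Open time = 26 / 1.7411 = 14.93 min

14.93


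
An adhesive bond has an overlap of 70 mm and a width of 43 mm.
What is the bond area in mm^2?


Bond area = overlap * width
= 70 * 43
= 3010 mm^2

3010


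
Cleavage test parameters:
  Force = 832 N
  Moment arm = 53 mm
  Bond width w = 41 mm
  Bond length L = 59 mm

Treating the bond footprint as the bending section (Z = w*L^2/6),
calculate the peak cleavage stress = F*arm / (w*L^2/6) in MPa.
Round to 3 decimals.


M = 832 * 53 = 44096 N*mm
Z = 41 * 59^2 / 6 = 142721 / 6 mm^3
sigma = M / Z = 6 * 44096 / 142721 = 264576 / 142721
= 1.854 MPa

1.854


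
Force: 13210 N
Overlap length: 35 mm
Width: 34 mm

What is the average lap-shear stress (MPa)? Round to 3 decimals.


Average shear stress = F / (overlap * width)
= 13210 / (35 * 34)
= 11.101 MPa

11.101


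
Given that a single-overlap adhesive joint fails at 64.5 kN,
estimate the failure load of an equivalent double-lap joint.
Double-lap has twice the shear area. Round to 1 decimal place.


Double-lap factor = 2
Expected load = 64.5 * 2 = 129.0 kN

129.0


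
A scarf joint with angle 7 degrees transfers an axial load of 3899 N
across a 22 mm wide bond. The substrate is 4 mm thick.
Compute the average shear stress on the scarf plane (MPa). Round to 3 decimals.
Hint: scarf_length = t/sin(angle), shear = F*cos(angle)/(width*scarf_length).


scarf_length = 4 / sin(7 deg) = 32.8220 mm
cos(7 deg) = 0.992546
shear stress = 3899 * 0.992546 / (22 * 32.8220)
= 5.359 MPa

5.359


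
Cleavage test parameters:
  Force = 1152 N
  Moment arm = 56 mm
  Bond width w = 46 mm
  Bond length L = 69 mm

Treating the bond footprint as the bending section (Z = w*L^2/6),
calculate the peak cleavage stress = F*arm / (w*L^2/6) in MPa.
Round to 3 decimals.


M = 1152 * 56 = 64512 N*mm
Z = 46 * 69^2 / 6 = 219006 / 6 mm^3
sigma = M / Z = 6 * 64512 / 219006 = 387072 / 219006
= 1.767 MPa

1.767


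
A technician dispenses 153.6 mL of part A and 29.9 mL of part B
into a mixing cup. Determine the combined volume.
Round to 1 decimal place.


Combined volume = 153.6 + 29.9
= 183.5 mL

183.5


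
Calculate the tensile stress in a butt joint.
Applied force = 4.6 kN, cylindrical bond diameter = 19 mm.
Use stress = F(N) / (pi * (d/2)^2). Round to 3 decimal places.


A = pi * 9.5^2 = 283.5287 mm^2
sigma = 4600.0 / 283.5287 = 16.224 MPa

16.224


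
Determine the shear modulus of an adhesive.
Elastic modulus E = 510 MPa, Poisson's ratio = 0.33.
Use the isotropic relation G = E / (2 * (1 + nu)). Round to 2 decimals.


G = 510 / (2*(1+0.33)) = 510 / 2.66
= 191.73 MPa

191.73


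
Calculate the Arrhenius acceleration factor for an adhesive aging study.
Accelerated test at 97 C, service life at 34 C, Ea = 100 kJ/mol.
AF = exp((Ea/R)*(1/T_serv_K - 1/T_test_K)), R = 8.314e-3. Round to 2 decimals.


T_test = 370.15 K, T_serv = 307.15 K
Ea/R = 100 / 0.008314 = 12027.90
AF = exp(12027.90 * (1/307.15 - 1/370.15))
= 784.49

784.49


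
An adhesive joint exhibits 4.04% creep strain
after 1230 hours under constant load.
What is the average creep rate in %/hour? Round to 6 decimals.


Creep rate = strain / time
= 4.04 / 1230
= 0.003285 %/h

0.003285


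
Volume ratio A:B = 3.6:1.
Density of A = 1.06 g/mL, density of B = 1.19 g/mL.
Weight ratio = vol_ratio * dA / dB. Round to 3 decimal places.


Wt ratio = 3.6 * 1.06 / 1.19
= 3.207

3.207


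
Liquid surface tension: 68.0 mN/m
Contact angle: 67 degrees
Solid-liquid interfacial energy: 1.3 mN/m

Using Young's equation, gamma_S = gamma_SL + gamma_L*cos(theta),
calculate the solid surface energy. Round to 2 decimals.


gamma_S = 1.3 + 68.0 * cos(67)
= 27.87 mN/m

27.87


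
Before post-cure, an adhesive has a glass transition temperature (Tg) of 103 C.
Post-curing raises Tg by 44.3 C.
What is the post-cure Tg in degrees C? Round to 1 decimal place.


Tg_post = Tg_base + delta_Tg
= 103 + 44.3
= 147.3 C

147.3


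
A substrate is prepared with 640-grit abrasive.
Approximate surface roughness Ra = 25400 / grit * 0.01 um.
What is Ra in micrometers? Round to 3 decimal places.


Ra = 25400 / 640 * 0.01 = 0.397 um

0.397


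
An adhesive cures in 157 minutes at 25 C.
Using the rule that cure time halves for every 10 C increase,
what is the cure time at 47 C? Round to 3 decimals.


Factor = 2^((47 - 25) / 10) = 4.5948
Cure time = 157 / 4.5948
= 34.169 minutes

34.169


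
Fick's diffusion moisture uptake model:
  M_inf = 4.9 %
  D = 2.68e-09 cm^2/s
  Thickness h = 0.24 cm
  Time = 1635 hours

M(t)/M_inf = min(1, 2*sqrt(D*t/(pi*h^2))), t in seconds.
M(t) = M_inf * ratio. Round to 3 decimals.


t_sec = 1635 * 3600 = 5886000
ratio = 2*sqrt(2.68e-09*5886000/(pi*0.24^2))
= min(1, 0.590502)
= 0.590502
M(t) = 4.9 * 0.590502 = 2.893 %

2.893


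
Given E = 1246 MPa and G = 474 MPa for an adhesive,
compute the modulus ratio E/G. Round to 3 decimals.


E/G ratio = 1246 / 474 = 2.629

2.629


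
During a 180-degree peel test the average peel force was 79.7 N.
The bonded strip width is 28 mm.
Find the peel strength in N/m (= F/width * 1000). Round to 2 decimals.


Peel strength = F/width * 1000
= 79.7 / 28 * 1000
= 2846.43 N/m

2846.43


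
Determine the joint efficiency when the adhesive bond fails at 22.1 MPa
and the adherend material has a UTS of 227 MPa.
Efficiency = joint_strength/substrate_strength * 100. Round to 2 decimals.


Joint efficiency = 22.1 / 227 * 100
= 9.74%

9.74


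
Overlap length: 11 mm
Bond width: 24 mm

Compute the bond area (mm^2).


Bond area = 11 * 24 = 264 mm^2

264


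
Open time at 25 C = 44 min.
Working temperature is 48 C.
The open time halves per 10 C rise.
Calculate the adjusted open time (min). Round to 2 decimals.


factor = 2^((48 - 25) / 10) = 4.9246
ot = 44 / 4.9246 = 8.93 min

8.93


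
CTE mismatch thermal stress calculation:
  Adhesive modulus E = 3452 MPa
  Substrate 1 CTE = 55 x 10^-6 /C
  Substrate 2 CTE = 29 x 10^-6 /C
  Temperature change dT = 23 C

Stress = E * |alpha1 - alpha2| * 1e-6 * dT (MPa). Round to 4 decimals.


delta_alpha = |55 - 29| = 26 x 10^-6/C
Stress = 3452 * 26e-6 * 23
= 2.0643 MPa

2.0643


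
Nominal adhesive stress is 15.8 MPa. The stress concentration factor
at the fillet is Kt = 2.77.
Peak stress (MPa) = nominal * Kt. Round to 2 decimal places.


Peak = 15.8 * 2.77 = 43.77 MPa

43.77


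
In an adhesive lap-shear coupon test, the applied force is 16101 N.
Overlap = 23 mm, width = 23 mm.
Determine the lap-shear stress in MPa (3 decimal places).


stress = F / (overlap * width)
= 16101 / (23 * 23)
= 30.437 MPa

30.437


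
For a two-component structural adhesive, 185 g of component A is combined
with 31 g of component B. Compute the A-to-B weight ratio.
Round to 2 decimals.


Weight ratio A:B = 185 / 31
= 5.97

5.97


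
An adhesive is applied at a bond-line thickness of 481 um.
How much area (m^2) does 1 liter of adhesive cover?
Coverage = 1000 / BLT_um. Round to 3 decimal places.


Coverage = 1000 / 481 = 2.079 m^2

2.079


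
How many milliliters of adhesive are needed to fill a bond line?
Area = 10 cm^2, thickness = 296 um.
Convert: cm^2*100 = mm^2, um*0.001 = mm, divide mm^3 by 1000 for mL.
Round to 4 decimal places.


= (10 * 100) * (296 * 0.001) / 1000
= 0.2960 mL

0.2960


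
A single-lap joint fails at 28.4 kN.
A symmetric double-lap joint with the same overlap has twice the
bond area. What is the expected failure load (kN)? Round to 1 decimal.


Double-lap load = 2 * 28.4 = 56.8 kN

56.8


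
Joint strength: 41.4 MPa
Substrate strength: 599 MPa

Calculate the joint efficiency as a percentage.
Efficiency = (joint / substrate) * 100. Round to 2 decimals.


Efficiency = (41.4 / 599) * 100 = 6.91%

6.91


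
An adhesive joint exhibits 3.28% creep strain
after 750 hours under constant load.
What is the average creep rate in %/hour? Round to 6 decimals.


Creep rate = strain / time
= 3.28 / 750
= 0.004373 %/h

0.004373


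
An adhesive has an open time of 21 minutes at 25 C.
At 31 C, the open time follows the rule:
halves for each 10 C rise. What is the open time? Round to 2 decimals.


Factor = 2^((31-25)/10) = 1.5157
Open time = 21 / 1.5157 = 13.85 min

13.85


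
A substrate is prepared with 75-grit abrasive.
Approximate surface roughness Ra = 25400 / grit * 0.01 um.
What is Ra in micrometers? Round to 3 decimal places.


Ra = 25400 / 75 * 0.01 = 3.387 um

3.387


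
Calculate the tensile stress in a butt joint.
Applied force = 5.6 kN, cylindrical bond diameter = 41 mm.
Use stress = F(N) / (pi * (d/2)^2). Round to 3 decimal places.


A = pi * 20.5^2 = 1320.2543 mm^2
sigma = 5600.0 / 1320.2543 = 4.242 MPa

4.242


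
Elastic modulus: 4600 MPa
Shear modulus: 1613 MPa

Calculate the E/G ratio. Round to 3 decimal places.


E / G = 4600 / 1613 = 2.852

2.852


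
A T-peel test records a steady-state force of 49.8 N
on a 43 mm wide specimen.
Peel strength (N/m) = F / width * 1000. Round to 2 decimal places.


Peel strength = 49.8 / 43 * 1000
= 1158.14 N/m

1158.14


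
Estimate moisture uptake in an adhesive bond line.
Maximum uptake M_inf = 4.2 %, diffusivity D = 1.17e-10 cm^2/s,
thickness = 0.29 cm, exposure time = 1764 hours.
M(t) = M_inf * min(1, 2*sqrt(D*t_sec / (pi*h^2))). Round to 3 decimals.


Convert time: 1764 h = 6350400 s
ratio = min(1, 2*sqrt(1.17e-10*6350400/(pi*0.29^2)))
= 0.106060
M(t) = 4.2 * 0.106060 = 0.445%

0.445


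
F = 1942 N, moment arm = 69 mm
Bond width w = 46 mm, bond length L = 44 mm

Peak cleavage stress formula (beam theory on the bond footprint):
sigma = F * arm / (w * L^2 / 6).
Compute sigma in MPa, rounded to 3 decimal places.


sigma = (1942 * 69) / (46 * 1936 / 6)
= 133998 * 6 / 89056
= 803988 / 89056
= 9.028 MPa

9.028


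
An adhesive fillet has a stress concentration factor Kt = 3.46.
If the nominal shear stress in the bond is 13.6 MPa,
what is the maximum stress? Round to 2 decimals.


Max stress = 13.6 * 3.46 = 47.06 MPa

47.06


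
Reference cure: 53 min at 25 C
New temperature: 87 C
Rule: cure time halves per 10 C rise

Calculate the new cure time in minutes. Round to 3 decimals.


factor = 2^((87-25)/10) = 73.5167
t_new = 53 / 73.5167 = 0.721 min

0.721


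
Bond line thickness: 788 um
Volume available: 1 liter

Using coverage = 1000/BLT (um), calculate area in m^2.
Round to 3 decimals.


1 L = 1e6 mm^3, thickness = 788 um = 0.788 mm
Area = 1e6 / 0.788 mm^2 = (1e6 / 0.788) / 1e6 m^2 = 1000 / 788 m^2
= 1.269 m^2

1.269


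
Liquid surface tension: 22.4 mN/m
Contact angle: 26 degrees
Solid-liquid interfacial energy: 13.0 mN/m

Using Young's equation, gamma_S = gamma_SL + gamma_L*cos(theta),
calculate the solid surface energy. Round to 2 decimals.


gamma_S = 13.0 + 22.4 * cos(26)
= 33.13 mN/m

33.13


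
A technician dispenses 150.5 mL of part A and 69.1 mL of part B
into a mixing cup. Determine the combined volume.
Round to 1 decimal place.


Combined volume = 150.5 + 69.1
= 219.6 mL

219.6


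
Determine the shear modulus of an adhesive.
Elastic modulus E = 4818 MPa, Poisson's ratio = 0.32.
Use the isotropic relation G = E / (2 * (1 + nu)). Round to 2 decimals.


G = 4818 / (2*(1+0.32)) = 4818 / 2.64
= 1825.00 MPa

1825.00


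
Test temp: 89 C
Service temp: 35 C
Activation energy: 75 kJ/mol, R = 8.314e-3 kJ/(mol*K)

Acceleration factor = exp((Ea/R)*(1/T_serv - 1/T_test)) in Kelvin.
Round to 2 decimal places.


AF = exp((75/0.008314)*(1/308.15 - 1/362.15))
= 78.66

78.66


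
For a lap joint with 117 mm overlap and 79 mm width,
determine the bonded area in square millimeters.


Area = 117 * 79 = 9243 mm^2

9243


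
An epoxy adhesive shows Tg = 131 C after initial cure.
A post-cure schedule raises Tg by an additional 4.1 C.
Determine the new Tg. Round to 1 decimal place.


New Tg = 131 + 4.1
= 135.1 C

135.1


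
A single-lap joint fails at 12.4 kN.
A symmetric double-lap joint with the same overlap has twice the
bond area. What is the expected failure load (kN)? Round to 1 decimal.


Double-lap load = 2 * 12.4 = 24.8 kN

24.8


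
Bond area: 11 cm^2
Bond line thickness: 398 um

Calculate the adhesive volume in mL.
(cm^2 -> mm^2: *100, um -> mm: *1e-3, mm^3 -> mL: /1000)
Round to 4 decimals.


V = 11*100 * 398*1e-3 / 1000
= 0.4378 mL

0.4378


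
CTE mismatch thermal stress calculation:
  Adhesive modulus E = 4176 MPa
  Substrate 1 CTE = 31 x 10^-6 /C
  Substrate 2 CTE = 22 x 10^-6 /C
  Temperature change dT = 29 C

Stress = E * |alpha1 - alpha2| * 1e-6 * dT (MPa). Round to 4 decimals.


delta_alpha = |31 - 22| = 9 x 10^-6/C
Stress = 4176 * 9e-6 * 29
= 1.0899 MPa

1.0899


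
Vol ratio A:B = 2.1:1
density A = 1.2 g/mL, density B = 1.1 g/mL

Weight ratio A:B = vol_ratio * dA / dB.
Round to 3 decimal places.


Weight ratio = 2.1 * 1.2 / 1.1
= 2.291

2.291


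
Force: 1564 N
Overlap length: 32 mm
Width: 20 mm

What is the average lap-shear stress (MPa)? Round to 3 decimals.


Average shear stress = F / (overlap * width)
= 1564 / (32 * 20)
= 2.444 MPa

2.444


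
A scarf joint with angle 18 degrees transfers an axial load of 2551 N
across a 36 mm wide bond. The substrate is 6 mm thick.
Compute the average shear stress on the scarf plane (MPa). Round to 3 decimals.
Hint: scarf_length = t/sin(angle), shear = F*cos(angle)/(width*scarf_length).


scarf_length = 6 / sin(18 deg) = 19.4164 mm
cos(18 deg) = 0.951057
shear stress = 2551 * 0.951057 / (36 * 19.4164)
= 3.471 MPa

3.471


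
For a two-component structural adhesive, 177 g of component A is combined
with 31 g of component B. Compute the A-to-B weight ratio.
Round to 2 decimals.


Weight ratio A:B = 177 / 31
= 5.71

5.71


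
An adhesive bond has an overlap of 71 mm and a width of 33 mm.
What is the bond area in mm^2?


Bond area = overlap * width
= 71 * 33
= 2343 mm^2

2343


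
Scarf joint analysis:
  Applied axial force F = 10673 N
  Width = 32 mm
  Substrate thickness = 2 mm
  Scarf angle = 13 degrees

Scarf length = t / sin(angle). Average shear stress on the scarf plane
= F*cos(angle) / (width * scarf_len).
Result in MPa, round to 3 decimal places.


Scarf length = 2 / sin(13 deg) = 8.8908 mm
cos(13 deg) = 0.974370
Shear = 10673 * 0.974370 / (32 * 8.8908)
= 36.553 MPa

36.553


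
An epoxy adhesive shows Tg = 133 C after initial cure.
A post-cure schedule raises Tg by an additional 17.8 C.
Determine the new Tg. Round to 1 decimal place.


New Tg = 133 + 17.8
= 150.8 C

150.8


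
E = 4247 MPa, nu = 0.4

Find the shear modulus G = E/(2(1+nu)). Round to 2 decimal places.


G = 4247 / (2 * 1.40)
= 1516.79 MPa

1516.79


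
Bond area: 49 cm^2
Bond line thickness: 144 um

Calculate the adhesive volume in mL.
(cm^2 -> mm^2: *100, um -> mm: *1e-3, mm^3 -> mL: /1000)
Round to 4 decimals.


V = 49*100 * 144*1e-3 / 1000
= 0.7056 mL

0.7056


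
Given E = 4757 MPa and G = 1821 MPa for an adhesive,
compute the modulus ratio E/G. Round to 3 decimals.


E/G ratio = 4757 / 1821 = 2.612

2.612


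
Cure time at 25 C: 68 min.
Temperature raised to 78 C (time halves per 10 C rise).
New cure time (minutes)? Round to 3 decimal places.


Acceleration factor = 2^(53/10) = 39.3966
New time = 68 / 39.3966 = 1.726 min

1.726


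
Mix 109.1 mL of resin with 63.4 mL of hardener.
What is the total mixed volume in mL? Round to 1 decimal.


Total = 109.1 + 63.4 = 172.5 mL

172.5


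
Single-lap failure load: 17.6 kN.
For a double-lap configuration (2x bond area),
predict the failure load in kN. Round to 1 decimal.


Failure load = 17.6 * 2 = 35.2 kN

35.2


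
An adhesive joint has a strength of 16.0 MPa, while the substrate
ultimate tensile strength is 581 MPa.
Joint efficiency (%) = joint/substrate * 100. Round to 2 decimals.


Efficiency = 16.0 / 581 * 100
= 2.75%

2.75


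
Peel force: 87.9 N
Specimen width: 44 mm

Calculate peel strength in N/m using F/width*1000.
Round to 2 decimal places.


Peel strength = 87.9 / 44 * 1000 = 1997.73 N/m

1997.73


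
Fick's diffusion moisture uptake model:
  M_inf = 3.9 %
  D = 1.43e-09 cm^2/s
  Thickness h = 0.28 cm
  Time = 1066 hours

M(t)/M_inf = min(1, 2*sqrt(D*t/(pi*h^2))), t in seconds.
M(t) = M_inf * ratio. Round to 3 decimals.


t_sec = 1066 * 3600 = 3837600
ratio = 2*sqrt(1.43e-09*3837600/(pi*0.28^2))
= min(1, 0.298535)
= 0.298535
M(t) = 3.9 * 0.298535 = 1.164 %

1.164


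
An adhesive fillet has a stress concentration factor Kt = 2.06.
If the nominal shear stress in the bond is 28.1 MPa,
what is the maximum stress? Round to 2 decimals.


Max stress = 28.1 * 2.06 = 57.89 MPa

57.89


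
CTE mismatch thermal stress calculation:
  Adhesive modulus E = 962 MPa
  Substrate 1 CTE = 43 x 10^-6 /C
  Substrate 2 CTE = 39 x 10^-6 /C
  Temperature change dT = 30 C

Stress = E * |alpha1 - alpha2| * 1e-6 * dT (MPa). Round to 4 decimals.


delta_alpha = |43 - 39| = 4 x 10^-6/C
Stress = 962 * 4e-6 * 30
= 0.1154 MPa

0.1154


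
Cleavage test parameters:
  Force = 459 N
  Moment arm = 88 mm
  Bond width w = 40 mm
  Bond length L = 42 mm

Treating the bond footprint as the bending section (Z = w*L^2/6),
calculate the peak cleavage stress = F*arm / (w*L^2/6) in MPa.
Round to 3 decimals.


M = 459 * 88 = 40392 N*mm
Z = 40 * 42^2 / 6 = 70560 / 6 mm^3
sigma = M / Z = 6 * 40392 / 70560 = 242352 / 70560
= 3.435 MPa

3.435


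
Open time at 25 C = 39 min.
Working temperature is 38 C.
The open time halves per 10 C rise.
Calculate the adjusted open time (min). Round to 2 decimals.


factor = 2^((38 - 25) / 10) = 2.4623
ot = 39 / 2.4623 = 15.84 min

15.84


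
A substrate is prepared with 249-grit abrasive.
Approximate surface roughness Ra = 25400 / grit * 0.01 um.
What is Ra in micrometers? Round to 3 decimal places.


Ra = 25400 / 249 * 0.01 = 1.020 um

1.020


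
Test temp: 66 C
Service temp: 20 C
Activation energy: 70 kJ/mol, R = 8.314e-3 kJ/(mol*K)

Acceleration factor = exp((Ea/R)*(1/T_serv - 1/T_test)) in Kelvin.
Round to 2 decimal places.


AF = exp((70/0.008314)*(1/293.15 - 1/339.15))
= 49.18

49.18


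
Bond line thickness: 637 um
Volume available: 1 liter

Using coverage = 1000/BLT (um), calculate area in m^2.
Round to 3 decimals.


1 L = 1e6 mm^3, thickness = 637 um = 0.637 mm
Area = 1e6 / 0.637 mm^2 = (1e6 / 0.637) / 1e6 m^2 = 1000 / 637 m^2
= 1.570 m^2

1.570


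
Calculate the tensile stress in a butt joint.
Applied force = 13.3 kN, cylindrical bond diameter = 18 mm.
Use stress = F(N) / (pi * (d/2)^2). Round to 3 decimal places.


A = pi * 9.0^2 = 254.4690 mm^2
sigma = 13300.0 / 254.4690 = 52.266 MPa

52.266


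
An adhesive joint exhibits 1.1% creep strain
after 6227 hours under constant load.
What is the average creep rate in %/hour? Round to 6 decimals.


Creep rate = strain / time
= 1.1 / 6227
= 0.000177 %/h

0.000177


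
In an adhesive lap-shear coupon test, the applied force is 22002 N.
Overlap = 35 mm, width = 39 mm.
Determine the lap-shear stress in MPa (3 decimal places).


stress = F / (overlap * width)
= 22002 / (35 * 39)
= 16.119 MPa

16.119


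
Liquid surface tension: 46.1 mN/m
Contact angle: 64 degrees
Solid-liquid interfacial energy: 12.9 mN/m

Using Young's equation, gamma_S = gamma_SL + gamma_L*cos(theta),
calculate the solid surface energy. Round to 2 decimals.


gamma_S = 12.9 + 46.1 * cos(64)
= 33.11 mN/m

33.11
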